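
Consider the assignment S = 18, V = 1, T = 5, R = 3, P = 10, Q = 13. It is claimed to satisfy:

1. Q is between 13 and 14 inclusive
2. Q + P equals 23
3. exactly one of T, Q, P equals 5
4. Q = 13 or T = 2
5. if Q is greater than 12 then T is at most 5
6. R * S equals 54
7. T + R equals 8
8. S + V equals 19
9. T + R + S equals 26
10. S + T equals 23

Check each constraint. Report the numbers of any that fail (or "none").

1. Q = 13 lies in [13, 14] — OK.
2. Q + P = 13 + 10 = 23 — OK.
3. T=5, Q=13, P=10; 1 of them equals 5 — OK.
4. Q = 13 = 13 (first disjunct) — OK.
5. Q = 13 > 12, so we need T ≤ 5; T = 5 ≤ 5 — OK.
6. R * S = 3 * 18 = 54 — OK.
7. T + R = 5 + 3 = 8 — OK.
8. S + V = 18 + 1 = 19 — OK.
9. T + R + S = 5 + 3 + 18 = 26 — OK.
10. S + T = 18 + 5 = 23 — OK.

The assignment satisfies every constraint.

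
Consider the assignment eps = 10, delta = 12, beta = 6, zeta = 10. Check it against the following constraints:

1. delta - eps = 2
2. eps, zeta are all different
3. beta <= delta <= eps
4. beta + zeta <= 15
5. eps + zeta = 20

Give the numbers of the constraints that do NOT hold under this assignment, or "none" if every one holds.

1. delta - eps = 12 - 10 = 2  true
2. eps = zeta = 10, not all different  false
3. values 6, 12, 10; delta = 12 is not <= eps = 10  false
4. beta + zeta = 6 + 10 = 16; 16 > 15, bound 15 not met  false
5. eps + zeta = 10 + 10 = 20  true

Constraints 2, 3, 4 are violated.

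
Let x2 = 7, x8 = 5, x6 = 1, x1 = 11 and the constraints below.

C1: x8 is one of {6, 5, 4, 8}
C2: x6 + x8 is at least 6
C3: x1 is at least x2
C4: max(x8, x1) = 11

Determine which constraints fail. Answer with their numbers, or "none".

C1: x8 = 5 is in {6, 5, 4, 8} — holds.
C2: x6 + x8 = 1 + 5 = 6; 6 ≥ 6 — holds.
C3: x1 = 11, x2 = 7; 11 ≥ 7 — holds.
C4: max(5, 11) = 11 — holds.

All constraints are satisfied.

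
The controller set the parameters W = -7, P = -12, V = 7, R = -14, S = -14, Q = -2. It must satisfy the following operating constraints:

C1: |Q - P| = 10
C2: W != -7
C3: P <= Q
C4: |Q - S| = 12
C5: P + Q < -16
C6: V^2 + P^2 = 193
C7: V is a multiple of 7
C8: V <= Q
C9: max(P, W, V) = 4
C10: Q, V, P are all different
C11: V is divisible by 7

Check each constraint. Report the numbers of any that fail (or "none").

C1: |-2 - (-12)| = 10  ✔
C2: W = -7, but -7 is required to differ  ✘
C3: P = -12, Q = -2; -12 ≤ -2  ✔
C4: |-2 - (-14)| = 12  ✔
C5: P + Q = -12 + (-2) = -14; -14 ≥ -16, bound -16 not met  ✘
C6: V^2 + P^2 = 7^2 + (-12)^2 = 49 + 144 = 193  ✔
C7: 7 / 7 = 1, so 7 divides 7  ✔
C8: V = 7, Q = -2; 7 > -2 (want ≤)  ✘
C9: max(-12, -7, 7) = 7, not 4  ✘
C10: values -2, 7, -12 are pairwise distinct  ✔
C11: 7 / 7 = 1, so 7 divides 7  ✔

Violated: 2, 5, 8, 9.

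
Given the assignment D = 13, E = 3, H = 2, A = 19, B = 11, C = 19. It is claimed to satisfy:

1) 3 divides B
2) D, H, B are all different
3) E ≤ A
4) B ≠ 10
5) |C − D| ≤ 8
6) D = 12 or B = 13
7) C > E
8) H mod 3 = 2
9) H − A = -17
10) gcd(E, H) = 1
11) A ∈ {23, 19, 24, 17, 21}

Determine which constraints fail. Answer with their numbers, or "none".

1) 11 = 3×3 + 2, so 3 does not divide 11  ✘
2) values 13, 2, 11 are pairwise distinct  ✔
3) E = 3, A = 19; 3 ≤ 19  ✔
4) B = 11, and 11 ≠ 10  ✔
5) |19 − 13| = 6; 6 ≤ 8  ✔
6) D = 13 ≠ 12 and B = 11 ≠ 13; both disjuncts false  ✘
7) C = 19, E = 3; 19 > 3  ✔
8) 2 mod 3 = 2  ✔
9) H − A = 2 − 19 = -17  ✔
10) gcd(3, 2) = 1  ✔
11) A = 19 is in {23, 19, 24, 17, 21}  ✔

The assignment fails constraints 1, 6.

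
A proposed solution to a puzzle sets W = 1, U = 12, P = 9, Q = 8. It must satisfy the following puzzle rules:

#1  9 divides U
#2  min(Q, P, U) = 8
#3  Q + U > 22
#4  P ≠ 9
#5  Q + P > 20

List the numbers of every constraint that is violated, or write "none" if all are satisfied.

#1 12 = 9×1 + 3, so 9 does not divide 12 — violated.
#2 min(8, 9, 12) = 8 — OK.
#3 Q + U = 8 + 12 = 20; 20 ≤ 22, bound 22 not met — violated.
#4 P = 9, but 9 is required to differ — violated.
#5 Q + P = 8 + 9 = 17; 17 ≤ 20, bound 20 not met — violated.

Violated: 1, 3, 4, and 5.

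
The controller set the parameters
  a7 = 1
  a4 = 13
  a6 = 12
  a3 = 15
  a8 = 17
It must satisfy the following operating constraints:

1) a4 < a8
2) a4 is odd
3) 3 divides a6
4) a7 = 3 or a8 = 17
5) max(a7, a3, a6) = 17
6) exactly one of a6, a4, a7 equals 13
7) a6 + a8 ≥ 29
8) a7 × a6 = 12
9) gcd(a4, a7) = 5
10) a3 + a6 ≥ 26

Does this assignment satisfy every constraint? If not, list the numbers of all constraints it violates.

1) a4 = 13, a8 = 17; 13 < 17  ✔
2) a4 = 13 is odd  ✔
3) 12 / 3 = 4, so 3 divides 12  ✔
4) a7 = 1 ≠ 3, but a8 = 17 = 17 (second disjunct)  ✔
5) max(1, 15, 12) = 15, not 17  ✘
6) a6=12, a4=13, a7=1; 1 of them equals 13  ✔
7) a6 + a8 = 12 + 17 = 29; 29 ≥ 29  ✔
8) a7 × a6 = 1 × 12 = 12  ✔
9) gcd(13, 1) = 1, not 5  ✘
10) a3 + a6 = 15 + 12 = 27; 27 ≥ 26  ✔

The assignment fails constraints 5 and 9.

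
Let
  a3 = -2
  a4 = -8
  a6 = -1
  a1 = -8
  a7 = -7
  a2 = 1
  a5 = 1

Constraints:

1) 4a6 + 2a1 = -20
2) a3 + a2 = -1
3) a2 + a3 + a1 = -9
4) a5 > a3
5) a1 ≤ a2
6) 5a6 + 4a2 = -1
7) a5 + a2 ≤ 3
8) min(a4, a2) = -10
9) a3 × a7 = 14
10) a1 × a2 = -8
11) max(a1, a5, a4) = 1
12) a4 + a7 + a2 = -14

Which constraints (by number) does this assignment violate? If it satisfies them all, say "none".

The assignment fails constraint 8.

1) 4a6 + 2a1 = 4(-1) + 2(-8) = -20 — OK.
2) a3 + a2 = -2 + 1 = -1 — OK.
3) a2 + a3 + a1 = 1 + (-2) + (-8) = -9 — OK.
4) a5 = 1, a3 = -2; 1 > -2 — OK.
5) a1 = -8, a2 = 1; -8 ≤ 1 — OK.
6) 5a6 + 4a2 = 5(-1) + 4(1) = -1 — OK.
7) a5 + a2 = 1 + 1 = 2; 2 ≤ 3 — OK.
8) min(-8, 1) = -8, not -10 — violated.
9) a3 × a7 = -2 × (-7) = 14 — OK.
10) a1 × a2 = -8 × 1 = -8 — OK.
11) max(-8, 1, -8) = 1 — OK.
12) a4 + a7 + a2 = -8 + (-7) + 1 = -14 — OK.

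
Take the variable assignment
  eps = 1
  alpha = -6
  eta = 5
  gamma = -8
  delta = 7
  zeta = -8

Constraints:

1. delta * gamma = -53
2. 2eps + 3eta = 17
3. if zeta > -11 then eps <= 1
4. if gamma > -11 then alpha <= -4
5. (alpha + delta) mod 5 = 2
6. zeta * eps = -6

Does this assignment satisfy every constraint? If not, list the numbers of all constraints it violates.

Constraints 1, 5, and 6 do not hold.

1. delta * gamma = 7 * (-8) = -56, not -53 — violated.
2. 2eps + 3eta = 2(1) + 3(5) = 17 — satisfied.
3. zeta = -8 > -11, so we need eps ≤ 1; eps = 1 ≤ 1 — satisfied.
4. gamma = -8 > -11, so we need alpha ≤ -4; alpha = -6 ≤ -4 — satisfied.
5. alpha + delta = 1; 1 mod 5 = 1, not 2 — violated.
6. zeta * eps = -8 * 1 = -8, not -6 — violated.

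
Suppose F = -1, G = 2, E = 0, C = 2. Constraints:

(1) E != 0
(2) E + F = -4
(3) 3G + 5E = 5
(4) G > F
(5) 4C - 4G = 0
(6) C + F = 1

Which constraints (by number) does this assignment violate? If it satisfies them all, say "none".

(1) E = 0, but 0 is required to differ — violated.
(2) E + F = 0 + (-1) = -1, not -4 — violated.
(3) 3G + 5E = 3(2) + 5(0) = 6, not 5 — violated.
(4) G = 2, F = -1; 2 > -1 — OK.
(5) 4C - 4G = 4(2) - 4(2) = 0 — OK.
(6) C + F = 2 + (-1) = 1 — OK.

Constraints 1, 2, and 3 do not hold.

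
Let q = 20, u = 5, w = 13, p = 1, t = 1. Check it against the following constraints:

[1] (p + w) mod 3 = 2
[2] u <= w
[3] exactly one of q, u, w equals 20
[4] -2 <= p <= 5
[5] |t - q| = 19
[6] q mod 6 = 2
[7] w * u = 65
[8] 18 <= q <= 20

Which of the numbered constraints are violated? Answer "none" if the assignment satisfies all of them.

[1] p + w = 14; 14 mod 3 = 2  OK
[2] u = 5, w = 13; 5 ≤ 13  OK
[3] q=20, u=5, w=13; 1 of them equals 20  OK
[4] p = 1 lies in [-2, 5]  OK
[5] |1 - 20| = 19  OK
[6] 20 mod 6 = 2  OK
[7] w * u = 13 * 5 = 65  OK
[8] q = 20 lies in [18, 20]  OK

None — every constraint holds.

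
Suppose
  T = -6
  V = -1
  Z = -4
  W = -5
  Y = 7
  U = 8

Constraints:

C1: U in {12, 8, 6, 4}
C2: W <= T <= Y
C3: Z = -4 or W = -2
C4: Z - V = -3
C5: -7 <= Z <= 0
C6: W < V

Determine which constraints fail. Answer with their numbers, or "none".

Violated: 2.

C1: U = 8 is in {12, 8, 6, 4} — OK.
C2: values -5, -6, 7; W = -5 is not <= T = -6 — violated.
C3: Z = -4 = -4 (first disjunct) — OK.
C4: Z - V = -4 - (-1) = -3 — OK.
C5: Z = -4 lies in [-7, 0] — OK.
C6: W = -5, V = -1; -5 < -1 — OK.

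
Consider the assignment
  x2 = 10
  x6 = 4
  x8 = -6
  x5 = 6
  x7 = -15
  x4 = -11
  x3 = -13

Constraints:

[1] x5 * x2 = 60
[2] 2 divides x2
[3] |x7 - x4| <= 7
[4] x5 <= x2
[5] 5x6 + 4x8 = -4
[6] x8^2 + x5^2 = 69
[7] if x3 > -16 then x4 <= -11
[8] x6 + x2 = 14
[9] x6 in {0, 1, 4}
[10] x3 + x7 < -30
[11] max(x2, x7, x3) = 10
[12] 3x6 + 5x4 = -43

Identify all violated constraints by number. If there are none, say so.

[1] x5 * x2 = 6 * 10 = 60  yes
[2] 10 / 2 = 5, so 2 divides 10  yes
[3] |-15 - (-11)| = 4; 4 ≤ 7  yes
[4] x5 = 6, x2 = 10; 6 ≤ 10  yes
[5] 5x6 + 4x8 = 5(4) + 4(-6) = -4  yes
[6] x8^2 + x5^2 = (-6)^2 + 6^2 = 36 + 36 = 72, not 69  no
[7] x3 = -13 > -16, so we need x4 ≤ -11; x4 = -11 ≤ -11  yes
[8] x6 + x2 = 4 + 10 = 14  yes
[9] x6 = 4 is in {0, 1, 4}  yes
[10] x3 + x7 = -13 + (-15) = -28; -28 ≥ -30, bound -30 not met  no
[11] max(10, -15, -13) = 10  yes
[12] 3x6 + 5x4 = 3(4) + 5(-11) = -43  yes

Constraints 6 and 10 are violated.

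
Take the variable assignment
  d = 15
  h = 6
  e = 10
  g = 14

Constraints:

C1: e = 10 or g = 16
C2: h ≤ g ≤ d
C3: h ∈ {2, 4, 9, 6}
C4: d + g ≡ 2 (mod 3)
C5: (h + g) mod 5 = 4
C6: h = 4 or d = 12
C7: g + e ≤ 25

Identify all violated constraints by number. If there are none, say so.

C1: e = 10 = 10 (first disjunct) — satisfied.
C2: values 6 ≤ 14 ≤ 15 — satisfied.
C3: h = 6 is in {2, 4, 9, 6} — satisfied.
C4: d + g = 29; 29 mod 3 = 2 — satisfied.
C5: h + g = 20; 20 mod 5 = 0, not 4 — violated.
C6: h = 6 ≠ 4 and d = 15 ≠ 12; both disjuncts false — violated.
C7: g + e = 14 + 10 = 24; 24 ≤ 25 — satisfied.

Constraints 5 and 6 do not hold.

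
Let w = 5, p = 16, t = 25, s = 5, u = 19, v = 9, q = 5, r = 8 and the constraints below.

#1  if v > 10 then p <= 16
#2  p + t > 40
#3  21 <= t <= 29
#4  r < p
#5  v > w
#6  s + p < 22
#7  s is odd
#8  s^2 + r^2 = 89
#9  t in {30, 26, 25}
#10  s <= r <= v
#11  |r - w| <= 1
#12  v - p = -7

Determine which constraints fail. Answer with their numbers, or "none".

Constraint 11 is violated.

#1 v = 9, not > 10; antecedent false, conditional vacuously true — holds.
#2 p + t = 16 + 25 = 41; 41 > 40 — holds.
#3 t = 25 lies in [21, 29] — holds.
#4 r = 8, p = 16; 8 < 16 — holds.
#5 v = 9, w = 5; 9 > 5 — holds.
#6 s + p = 5 + 16 = 21; 21 < 22 — holds.
#7 s = 5 is odd — holds.
#8 s^2 + r^2 = 5^2 + 8^2 = 25 + 64 = 89 — holds.
#9 t = 25 is in {30, 26, 25} — holds.
#10 values 5 <= 8 <= 9 — holds.
#11 |8 - 5| = 3; 3 > 1, exceeds bound 1 — fails.
#12 v - p = 9 - 16 = -7 — holds.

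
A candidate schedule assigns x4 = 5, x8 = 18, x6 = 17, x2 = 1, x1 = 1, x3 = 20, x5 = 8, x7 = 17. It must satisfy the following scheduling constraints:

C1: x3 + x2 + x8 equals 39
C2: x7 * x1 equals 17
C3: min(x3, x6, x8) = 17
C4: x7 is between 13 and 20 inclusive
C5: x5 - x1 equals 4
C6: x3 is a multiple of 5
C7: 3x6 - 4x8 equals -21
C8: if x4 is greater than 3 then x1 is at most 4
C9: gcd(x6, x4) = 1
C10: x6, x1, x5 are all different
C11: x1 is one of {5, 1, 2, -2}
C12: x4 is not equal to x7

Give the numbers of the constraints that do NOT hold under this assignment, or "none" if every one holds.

Violated: 5.

C1: x3 + x2 + x8 = 20 + 1 + 18 = 39  true
C2: x7 * x1 = 17 * 1 = 17  true
C3: min(20, 17, 18) = 17  true
C4: x7 = 17 lies in [13, 20]  true
C5: x5 - x1 = 8 - 1 = 7, not 4  false
C6: 20 / 5 = 4, so 5 divides 20  true
C7: 3x6 - 4x8 = 3(17) - 4(18) = -21  true
C8: x4 = 5 > 3, so we need x1 ≤ 4; x1 = 1 ≤ 4  true
C9: gcd(17, 5) = 1  true
C10: values 17, 1, 8 are pairwise distinct  true
C11: x1 = 1 is in {5, 1, 2, -2}  true
C12: x4 = 5, x7 = 17; distinct  true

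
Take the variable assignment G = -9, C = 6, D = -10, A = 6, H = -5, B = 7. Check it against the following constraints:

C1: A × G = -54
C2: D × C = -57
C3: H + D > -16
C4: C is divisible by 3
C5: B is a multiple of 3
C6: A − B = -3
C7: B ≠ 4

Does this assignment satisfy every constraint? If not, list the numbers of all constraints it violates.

C1: A × G = 6 × (-9) = -54  ✔
C2: D × C = -10 × 6 = -60, not -57  ✘
C3: H + D = -5 + (-10) = -15; -15 > -16  ✔
C4: 6 / 3 = 2, so 3 divides 6  ✔
C5: 7 = 3×2 + 1, so 3 does not divide 7  ✘
C6: A − B = 6 − 7 = -1, not -3  ✘
C7: B = 7, and 7 ≠ 4  ✔

Violated: 2, 5, and 6.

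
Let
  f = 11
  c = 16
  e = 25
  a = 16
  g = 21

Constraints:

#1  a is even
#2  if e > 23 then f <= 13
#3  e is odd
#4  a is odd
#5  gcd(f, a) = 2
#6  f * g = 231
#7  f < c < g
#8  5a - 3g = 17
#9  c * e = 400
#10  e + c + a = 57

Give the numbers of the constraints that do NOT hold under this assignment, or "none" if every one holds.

Violated: 4, 5.

#1 a = 16 is even — holds.
#2 e = 25 > 23, so we need f ≤ 13; f = 11 ≤ 13 — holds.
#3 e = 25 is odd — holds.
#4 a = 16 is even — does not hold.
#5 gcd(11, 16) = 1, not 2 — does not hold.
#6 f * g = 11 * 21 = 231 — holds.
#7 values 11 < 16 < 21 — holds.
#8 5a - 3g = 5(16) - 3(21) = 17 — holds.
#9 c * e = 16 * 25 = 400 — holds.
#10 e + c + a = 25 + 16 + 16 = 57 — holds.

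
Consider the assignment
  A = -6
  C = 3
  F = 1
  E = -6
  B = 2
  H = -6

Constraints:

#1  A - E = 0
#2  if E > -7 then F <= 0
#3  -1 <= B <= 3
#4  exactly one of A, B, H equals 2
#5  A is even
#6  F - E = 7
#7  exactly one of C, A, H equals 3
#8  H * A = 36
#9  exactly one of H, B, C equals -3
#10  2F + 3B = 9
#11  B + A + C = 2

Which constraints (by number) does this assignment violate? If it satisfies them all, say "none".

#1 A - E = -6 - (-6) = 0 — holds.
#2 E = -6 > -7, so we need F ≤ 0; but F = 1 > 0 — does not hold.
#3 B = 2 lies in [-1, 3] — holds.
#4 A=-6, B=2, H=-6; 1 of them equals 2 — holds.
#5 A = -6 is even — holds.
#6 F - E = 1 - (-6) = 7 — holds.
#7 C=3, A=-6, H=-6; 1 of them equals 3 — holds.
#8 H * A = -6 * (-6) = 36 — holds.
#9 H=-6, B=2, C=3; 0 of them equal -3, not exactly one — does not hold.
#10 2F + 3B = 2(1) + 3(2) = 8, not 9 — does not hold.
#11 B + A + C = 2 + (-6) + 3 = -1, not 2 — does not hold.

The assignment fails constraints 2, 9, 10, and 11.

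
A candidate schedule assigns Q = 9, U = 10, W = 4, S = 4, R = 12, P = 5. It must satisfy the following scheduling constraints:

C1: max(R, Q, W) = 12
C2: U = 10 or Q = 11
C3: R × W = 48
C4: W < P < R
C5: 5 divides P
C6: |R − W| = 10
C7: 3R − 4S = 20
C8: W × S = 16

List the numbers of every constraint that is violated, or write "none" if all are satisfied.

C1: max(12, 9, 4) = 12  yes
C2: U = 10 = 10 (first disjunct)  yes
C3: R × W = 12 × 4 = 48  yes
C4: values 4 < 5 < 12  yes
C5: 5 / 5 = 1, so 5 divides 5  yes
C6: |12 − 4| = 8, not 10  no
C7: 3R − 4S = 3(12) − 4(4) = 20  yes
C8: W × S = 4 × 4 = 16  yes

Constraint 6 does not hold.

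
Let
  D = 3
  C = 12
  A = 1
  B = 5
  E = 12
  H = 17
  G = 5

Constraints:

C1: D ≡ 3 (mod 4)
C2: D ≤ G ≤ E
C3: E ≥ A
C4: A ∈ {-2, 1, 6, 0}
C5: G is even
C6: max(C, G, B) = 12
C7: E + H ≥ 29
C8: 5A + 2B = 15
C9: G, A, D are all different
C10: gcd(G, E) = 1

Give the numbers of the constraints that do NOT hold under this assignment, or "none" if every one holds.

The assignment fails constraint 5.

C1: 3 mod 4 = 3  holds
C2: values 3 ≤ 5 ≤ 12  holds
C3: E = 12, A = 1; 12 ≥ 1  holds
C4: A = 1 is in {-2, 1, 6, 0}  holds
C5: G = 5 is odd  fails
C6: max(12, 5, 5) = 12  holds
C7: E + H = 12 + 17 = 29; 29 ≥ 29  holds
C8: 5A + 2B = 5(1) + 2(5) = 15  holds
C9: values 5, 1, 3 are pairwise distinct  holds
C10: gcd(5, 12) = 1  holds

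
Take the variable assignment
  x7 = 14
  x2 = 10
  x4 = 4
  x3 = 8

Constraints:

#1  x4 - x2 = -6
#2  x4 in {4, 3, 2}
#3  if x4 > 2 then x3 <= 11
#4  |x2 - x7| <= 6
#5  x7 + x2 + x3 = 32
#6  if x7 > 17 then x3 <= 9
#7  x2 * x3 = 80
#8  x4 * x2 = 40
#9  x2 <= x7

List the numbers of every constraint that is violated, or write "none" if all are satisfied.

No violations.

#1 x4 - x2 = 4 - 10 = -6 — holds.
#2 x4 = 4 is in {4, 3, 2} — holds.
#3 x4 = 4 > 2, so we need x3 ≤ 11; x3 = 8 ≤ 11 — holds.
#4 |10 - 14| = 4; 4 ≤ 6 — holds.
#5 x7 + x2 + x3 = 14 + 10 + 8 = 32 — holds.
#6 x7 = 14, not > 17; antecedent false, conditional vacuously true — holds.
#7 x2 * x3 = 10 * 8 = 80 — holds.
#8 x4 * x2 = 4 * 10 = 40 — holds.
#9 x2 = 10, x7 = 14; 10 ≤ 14 — holds.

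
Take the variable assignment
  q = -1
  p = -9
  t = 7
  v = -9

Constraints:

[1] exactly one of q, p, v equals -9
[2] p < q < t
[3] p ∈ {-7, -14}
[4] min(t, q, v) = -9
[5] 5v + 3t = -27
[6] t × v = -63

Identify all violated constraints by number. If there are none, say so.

[1] q=-1, p=-9, v=-9; 2 of them equal -9, not exactly one  ✗
[2] values -9 < -1 < 7  ✓
[3] p = -9 is not in {-7, -14}  ✗
[4] min(7, -1, -9) = -9  ✓
[5] 5v + 3t = 5(-9) + 3(7) = -24, not -27  ✗
[6] t × v = 7 × (-9) = -63  ✓

Constraints 1, 3, and 5 are violated.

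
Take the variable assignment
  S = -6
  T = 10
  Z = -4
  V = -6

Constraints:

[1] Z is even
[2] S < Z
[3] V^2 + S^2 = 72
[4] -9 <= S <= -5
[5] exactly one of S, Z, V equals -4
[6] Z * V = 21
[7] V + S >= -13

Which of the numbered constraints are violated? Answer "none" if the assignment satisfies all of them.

[1] Z = -4 is even — satisfied.
[2] S = -6, Z = -4; -6 < -4 — satisfied.
[3] V^2 + S^2 = (-6)^2 + (-6)^2 = 36 + 36 = 72 — satisfied.
[4] S = -6 lies in [-9, -5] — satisfied.
[5] S=-6, Z=-4, V=-6; 1 of them equals -4 — satisfied.
[6] Z * V = -4 * (-6) = 24, not 21 — violated.
[7] V + S = -6 + (-6) = -12; -12 ≥ -13 — satisfied.

Violated: 6.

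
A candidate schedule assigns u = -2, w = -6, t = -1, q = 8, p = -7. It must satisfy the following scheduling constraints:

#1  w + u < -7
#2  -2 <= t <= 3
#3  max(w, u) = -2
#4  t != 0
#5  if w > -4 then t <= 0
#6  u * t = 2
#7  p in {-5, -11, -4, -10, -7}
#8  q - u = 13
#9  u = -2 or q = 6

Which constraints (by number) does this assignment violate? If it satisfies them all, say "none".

#1 w + u = -6 + (-2) = -8; -8 < -7 — holds.
#2 t = -1 lies in [-2, 3] — holds.
#3 max(-6, -2) = -2 — holds.
#4 t = -1, and -1 ≠ 0 — holds.
#5 w = -6, not > -4; antecedent false, conditional vacuously true — holds.
#6 u * t = -2 * (-1) = 2 — holds.
#7 p = -7 is in {-5, -11, -4, -10, -7} — holds.
#8 q - u = 8 - (-2) = 10, not 13 — does not hold.
#9 u = -2 = -2 (first disjunct) — holds.

Constraint 8 does not hold.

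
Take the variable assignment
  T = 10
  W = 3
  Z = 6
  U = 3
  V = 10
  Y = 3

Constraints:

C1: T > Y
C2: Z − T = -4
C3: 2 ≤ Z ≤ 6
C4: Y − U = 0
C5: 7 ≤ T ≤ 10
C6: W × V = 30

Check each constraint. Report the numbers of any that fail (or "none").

C1: T = 10, Y = 3; 10 > 3 — holds.
C2: Z − T = 6 − 10 = -4 — holds.
C3: Z = 6 lies in [2, 6] — holds.
C4: Y − U = 3 − 3 = 0 — holds.
C5: T = 10 lies in [7, 10] — holds.
C6: W × V = 3 × 10 = 30 — holds.

None — every constraint holds.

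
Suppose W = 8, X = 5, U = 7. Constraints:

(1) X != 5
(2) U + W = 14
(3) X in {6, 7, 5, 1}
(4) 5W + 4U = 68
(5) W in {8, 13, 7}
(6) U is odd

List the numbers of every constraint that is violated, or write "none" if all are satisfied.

(1) X = 5, but 5 is required to differ — fails.
(2) U + W = 7 + 8 = 15, not 14 — fails.
(3) X = 5 is in {6, 7, 5, 1} — holds.
(4) 5W + 4U = 5(8) + 4(7) = 68 — holds.
(5) W = 8 is in {8, 13, 7} — holds.
(6) U = 7 is odd — holds.

Violated: 1 and 2.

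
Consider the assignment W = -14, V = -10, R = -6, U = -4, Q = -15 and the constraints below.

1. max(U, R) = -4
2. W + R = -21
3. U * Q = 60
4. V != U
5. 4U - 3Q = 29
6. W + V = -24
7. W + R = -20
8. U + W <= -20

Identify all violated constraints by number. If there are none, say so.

Constraints 2, 8 do not hold.

1. max(-4, -6) = -4  true
2. W + R = -14 + (-6) = -20, not -21  false
3. U * Q = -4 * (-15) = 60  true
4. V = -10, U = -4; distinct  true
5. 4U - 3Q = 4(-4) - 3(-15) = 29  true
6. W + V = -14 + (-10) = -24  true
7. W + R = -14 + (-6) = -20  true
8. U + W = -4 + (-14) = -18; -18 > -20, bound -20 not met  false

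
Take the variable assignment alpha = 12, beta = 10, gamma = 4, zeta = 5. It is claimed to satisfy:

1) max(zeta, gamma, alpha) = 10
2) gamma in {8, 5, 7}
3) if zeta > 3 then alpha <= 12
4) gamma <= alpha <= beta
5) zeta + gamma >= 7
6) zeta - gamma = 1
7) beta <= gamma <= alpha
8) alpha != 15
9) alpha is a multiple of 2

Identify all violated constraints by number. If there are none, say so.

Constraints 1, 2, 4, 7 are violated.

1) max(5, 4, 12) = 12, not 10  FAIL
2) gamma = 4 is not in {8, 5, 7}  FAIL
3) zeta = 5 > 3, so we need alpha ≤ 12; alpha = 12 ≤ 12  OK
4) values 4, 12, 10; alpha = 12 is not <= beta = 10  FAIL
5) zeta + gamma = 5 + 4 = 9; 9 ≥ 7  OK
6) zeta - gamma = 5 - 4 = 1  OK
7) values 10, 4, 12; beta = 10 is not <= gamma = 4  FAIL
8) alpha = 12, and 12 ≠ 15  OK
9) 12 / 2 = 6, so 2 divides 12  OK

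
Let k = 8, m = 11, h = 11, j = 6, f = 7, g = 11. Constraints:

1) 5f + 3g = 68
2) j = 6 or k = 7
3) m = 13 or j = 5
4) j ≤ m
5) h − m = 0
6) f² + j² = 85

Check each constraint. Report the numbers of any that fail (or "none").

1) 5f + 3g = 5(7) + 3(11) = 68 — OK.
2) j = 6 = 6 (first disjunct) — OK.
3) m = 11 ≠ 13 and j = 6 ≠ 5; both disjuncts false — violated.
4) j = 6, m = 11; 6 ≤ 11 — OK.
5) h − m = 11 − 11 = 0 — OK.
6) f² + j² = 7² + 6² = 49 + 36 = 85 — OK.

Violated: 3.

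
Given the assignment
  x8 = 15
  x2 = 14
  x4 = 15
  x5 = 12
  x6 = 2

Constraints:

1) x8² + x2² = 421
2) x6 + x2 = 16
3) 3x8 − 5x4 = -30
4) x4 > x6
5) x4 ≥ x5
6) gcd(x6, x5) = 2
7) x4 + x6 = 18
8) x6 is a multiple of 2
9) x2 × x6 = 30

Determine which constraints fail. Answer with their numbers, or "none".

Constraints 7, 9 do not hold.

1) x8² + x2² = 15² + 14² = 225 + 196 = 421  holds
2) x6 + x2 = 2 + 14 = 16  holds
3) 3x8 − 5x4 = 3(15) − 5(15) = -30  holds
4) x4 = 15, x6 = 2; 15 > 2  holds
5) x4 = 15, x5 = 12; 15 ≥ 12  holds
6) gcd(2, 12) = 2  holds
7) x4 + x6 = 15 + 2 = 17, not 18  fails
8) 2 / 2 = 1, so 2 divides 2  holds
9) x2 × x6 = 14 × 2 = 28, not 30  fails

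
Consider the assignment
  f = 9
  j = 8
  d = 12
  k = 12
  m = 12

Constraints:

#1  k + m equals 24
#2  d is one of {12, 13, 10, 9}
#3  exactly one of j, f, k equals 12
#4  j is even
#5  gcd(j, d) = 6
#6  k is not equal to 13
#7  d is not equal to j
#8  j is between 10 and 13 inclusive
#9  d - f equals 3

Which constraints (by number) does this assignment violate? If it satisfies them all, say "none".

#1 k + m = 12 + 12 = 24  yes
#2 d = 12 is in {12, 13, 10, 9}  yes
#3 j=8, f=9, k=12; 1 of them equals 12  yes
#4 j = 8 is even  yes
#5 gcd(8, 12) = 4, not 6  no
#6 k = 12, and 12 ≠ 13  yes
#7 d = 12, j = 8; distinct  yes
#8 j = 8 is outside [10, 13]  no
#9 d - f = 12 - 9 = 3  yes

Violated: 5 and 8.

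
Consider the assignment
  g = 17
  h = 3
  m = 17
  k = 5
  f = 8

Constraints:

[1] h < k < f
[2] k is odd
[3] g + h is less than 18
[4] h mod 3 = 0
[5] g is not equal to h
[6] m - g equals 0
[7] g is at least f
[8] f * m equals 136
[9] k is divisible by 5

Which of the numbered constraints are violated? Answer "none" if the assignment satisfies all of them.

[1] values 3 < 5 < 8  ✔
[2] k = 5 is odd  ✔
[3] g + h = 17 + 3 = 20; 20 ≥ 18, bound 18 not met  ✘
[4] 3 mod 3 = 0  ✔
[5] g = 17, h = 3; distinct  ✔
[6] m - g = 17 - 17 = 0  ✔
[7] g = 17, f = 8; 17 ≥ 8  ✔
[8] f * m = 8 * 17 = 136  ✔
[9] 5 / 5 = 1, so 5 divides 5  ✔

The assignment fails constraint 3.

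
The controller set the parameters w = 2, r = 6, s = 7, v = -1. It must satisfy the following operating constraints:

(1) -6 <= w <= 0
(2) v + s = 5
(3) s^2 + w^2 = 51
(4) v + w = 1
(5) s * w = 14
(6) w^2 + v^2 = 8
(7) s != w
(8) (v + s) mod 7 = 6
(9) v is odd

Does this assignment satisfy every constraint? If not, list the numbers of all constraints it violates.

(1) w = 2 is outside [-6, 0] — does not hold.
(2) v + s = -1 + 7 = 6, not 5 — does not hold.
(3) s^2 + w^2 = 7^2 + 2^2 = 49 + 4 = 53, not 51 — does not hold.
(4) v + w = -1 + 2 = 1 — holds.
(5) s * w = 7 * 2 = 14 — holds.
(6) w^2 + v^2 = 2^2 + (-1)^2 = 4 + 1 = 5, not 8 — does not hold.
(7) s = 7, w = 2; distinct — holds.
(8) v + s = 6; 6 mod 7 = 6 — holds.
(9) v = -1 is odd — holds.

Constraints 1, 2, 3, and 6 do not hold.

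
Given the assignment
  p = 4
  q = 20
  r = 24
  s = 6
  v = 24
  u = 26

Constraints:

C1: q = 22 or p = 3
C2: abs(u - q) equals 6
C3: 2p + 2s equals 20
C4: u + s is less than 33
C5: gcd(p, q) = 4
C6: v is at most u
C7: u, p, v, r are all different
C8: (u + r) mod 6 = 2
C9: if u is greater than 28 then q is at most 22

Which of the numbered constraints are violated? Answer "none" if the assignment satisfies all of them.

Violated: 1, 7.

C1: q = 20 ≠ 22 and p = 4 ≠ 3; both disjuncts false  fails
C2: abs(26 - 20) = 6  holds
C3: 2p + 2s = 2(4) + 2(6) = 20  holds
C4: u + s = 26 + 6 = 32; 32 < 33  holds
C5: gcd(4, 20) = 4  holds
C6: v = 24, u = 26; 24 ≤ 26  holds
C7: v = r = 24, not all different  fails
C8: u + r = 50; 50 mod 6 = 2  holds
C9: u = 26, not > 28; antecedent false, conditional vacuously true  holds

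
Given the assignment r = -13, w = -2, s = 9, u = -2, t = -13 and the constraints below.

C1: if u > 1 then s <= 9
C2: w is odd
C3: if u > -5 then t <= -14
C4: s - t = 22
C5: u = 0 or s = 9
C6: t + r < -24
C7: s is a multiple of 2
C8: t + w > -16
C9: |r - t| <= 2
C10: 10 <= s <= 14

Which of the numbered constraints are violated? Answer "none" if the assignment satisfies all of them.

C1: u = -2, not > 1; antecedent false, conditional vacuously true — satisfied.
C2: w = -2 is even — violated.
C3: u = -2 > -5, so we need t ≤ -14; but t = -13 > -14 — violated.
C4: s - t = 9 - (-13) = 22 — satisfied.
C5: u = -2 ≠ 0, but s = 9 = 9 (second disjunct) — satisfied.
C6: t + r = -13 + (-13) = -26; -26 < -24 — satisfied.
C7: 9 = 2*4 + 1, so 2 does not divide 9 — violated.
C8: t + w = -13 + (-2) = -15; -15 > -16 — satisfied.
C9: |-13 - (-13)| = 0; 0 ≤ 2 — satisfied.
C10: s = 9 is outside [10, 14] — violated.

The assignment fails constraints 2, 3, 7, and 10.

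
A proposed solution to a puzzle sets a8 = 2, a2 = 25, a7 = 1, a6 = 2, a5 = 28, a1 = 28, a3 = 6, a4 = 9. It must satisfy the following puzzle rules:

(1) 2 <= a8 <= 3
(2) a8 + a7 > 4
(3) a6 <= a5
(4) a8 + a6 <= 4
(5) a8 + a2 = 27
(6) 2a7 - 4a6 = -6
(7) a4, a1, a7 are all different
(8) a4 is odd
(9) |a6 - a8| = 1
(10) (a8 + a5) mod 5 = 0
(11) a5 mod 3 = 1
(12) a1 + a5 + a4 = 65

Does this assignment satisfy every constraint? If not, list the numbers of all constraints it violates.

(1) a8 = 2 lies in [2, 3] — holds.
(2) a8 + a7 = 2 + 1 = 3; 3 ≤ 4, bound 4 not met — does not hold.
(3) a6 = 2, a5 = 28; 2 ≤ 28 — holds.
(4) a8 + a6 = 2 + 2 = 4; 4 ≤ 4 — holds.
(5) a8 + a2 = 2 + 25 = 27 — holds.
(6) 2a7 - 4a6 = 2(1) - 4(2) = -6 — holds.
(7) values 9, 28, 1 are pairwise distinct — holds.
(8) a4 = 9 is odd — holds.
(9) |2 - 2| = 0, not 1 — does not hold.
(10) a8 + a5 = 30; 30 mod 5 = 0 — holds.
(11) 28 mod 3 = 1 — holds.
(12) a1 + a5 + a4 = 28 + 28 + 9 = 65 — holds.

Constraints 2 and 9 are violated.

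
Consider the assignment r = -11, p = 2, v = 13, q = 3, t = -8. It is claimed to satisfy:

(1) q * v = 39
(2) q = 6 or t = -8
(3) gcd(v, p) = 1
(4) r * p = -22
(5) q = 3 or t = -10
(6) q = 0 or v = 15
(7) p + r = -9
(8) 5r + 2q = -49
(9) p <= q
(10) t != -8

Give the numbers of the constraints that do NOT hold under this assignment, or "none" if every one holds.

Constraints 6 and 10 are violated.

(1) q * v = 3 * 13 = 39 — satisfied.
(2) q = 3 ≠ 6, but t = -8 = -8 (second disjunct) — satisfied.
(3) gcd(13, 2) = 1 — satisfied.
(4) r * p = -11 * 2 = -22 — satisfied.
(5) q = 3 = 3 (first disjunct) — satisfied.
(6) q = 3 ≠ 0 and v = 13 ≠ 15; both disjuncts false — violated.
(7) p + r = 2 + (-11) = -9 — satisfied.
(8) 5r + 2q = 5(-11) + 2(3) = -49 — satisfied.
(9) p = 2, q = 3; 2 ≤ 3 — satisfied.
(10) t = -8, but -8 is required to differ — violated.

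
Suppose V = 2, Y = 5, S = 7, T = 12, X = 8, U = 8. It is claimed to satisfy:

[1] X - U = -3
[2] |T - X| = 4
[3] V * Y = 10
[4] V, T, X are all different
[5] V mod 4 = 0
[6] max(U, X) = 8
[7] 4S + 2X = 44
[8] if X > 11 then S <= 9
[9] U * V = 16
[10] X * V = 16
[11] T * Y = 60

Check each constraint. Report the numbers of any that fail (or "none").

Constraints 1, 5 do not hold.

[1] X - U = 8 - 8 = 0, not -3  ✘
[2] |12 - 8| = 4  ✔
[3] V * Y = 2 * 5 = 10  ✔
[4] values 2, 12, 8 are pairwise distinct  ✔
[5] 2 mod 4 = 2, not 0  ✘
[6] max(8, 8) = 8  ✔
[7] 4S + 2X = 4(7) + 2(8) = 44  ✔
[8] X = 8, not > 11; antecedent false, conditional vacuously true  ✔
[9] U * V = 8 * 2 = 16  ✔
[10] X * V = 8 * 2 = 16  ✔
[11] T * Y = 12 * 5 = 60  ✔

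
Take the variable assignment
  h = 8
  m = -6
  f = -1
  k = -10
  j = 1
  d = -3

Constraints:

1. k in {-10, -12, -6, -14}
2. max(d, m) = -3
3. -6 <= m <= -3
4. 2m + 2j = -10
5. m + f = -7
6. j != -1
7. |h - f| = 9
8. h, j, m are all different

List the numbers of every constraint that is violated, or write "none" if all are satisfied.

1. k = -10 is in {-10, -12, -6, -14} — holds.
2. max(-3, -6) = -3 — holds.
3. m = -6 lies in [-6, -3] — holds.
4. 2m + 2j = 2(-6) + 2(1) = -10 — holds.
5. m + f = -6 + (-1) = -7 — holds.
6. j = 1, and 1 ≠ -1 — holds.
7. |8 - (-1)| = 9 — holds.
8. values 8, 1, -6 are pairwise distinct — holds.

The assignment satisfies every constraint.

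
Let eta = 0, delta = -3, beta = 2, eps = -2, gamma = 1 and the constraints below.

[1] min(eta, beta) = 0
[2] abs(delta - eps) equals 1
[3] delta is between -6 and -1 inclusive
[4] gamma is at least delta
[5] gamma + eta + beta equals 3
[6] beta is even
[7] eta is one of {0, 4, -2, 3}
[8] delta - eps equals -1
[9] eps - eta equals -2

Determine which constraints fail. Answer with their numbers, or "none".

All constraints are satisfied.

[1] min(0, 2) = 0 — satisfied.
[2] abs(-3 - (-2)) = 1 — satisfied.
[3] delta = -3 lies in [-6, -1] — satisfied.
[4] gamma = 1, delta = -3; 1 ≥ -3 — satisfied.
[5] gamma + eta + beta = 1 + 0 + 2 = 3 — satisfied.
[6] beta = 2 is even — satisfied.
[7] eta = 0 is in {0, 4, -2, 3} — satisfied.
[8] delta - eps = -3 - (-2) = -1 — satisfied.
[9] eps - eta = -2 - 0 = -2 — satisfied.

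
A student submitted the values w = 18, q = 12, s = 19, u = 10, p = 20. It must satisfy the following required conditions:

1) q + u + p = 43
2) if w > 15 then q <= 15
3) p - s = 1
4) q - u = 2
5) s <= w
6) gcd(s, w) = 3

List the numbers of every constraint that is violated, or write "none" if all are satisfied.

1) q + u + p = 12 + 10 + 20 = 42, not 43 — violated.
2) w = 18 > 15, so we need q ≤ 15; q = 12 ≤ 15 — OK.
3) p - s = 20 - 19 = 1 — OK.
4) q - u = 12 - 10 = 2 — OK.
5) s = 19, w = 18; 19 > 18 (want ≤) — violated.
6) gcd(19, 18) = 1, not 3 — violated.

Constraints 1, 5, and 6 are violated.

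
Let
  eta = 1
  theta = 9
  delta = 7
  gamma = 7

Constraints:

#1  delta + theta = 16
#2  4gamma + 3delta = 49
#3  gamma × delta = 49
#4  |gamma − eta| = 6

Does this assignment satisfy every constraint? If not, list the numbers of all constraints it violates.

All constraints are satisfied.

#1 delta + theta = 7 + 9 = 16  yes
#2 4gamma + 3delta = 4(7) + 3(7) = 49  yes
#3 gamma × delta = 7 × 7 = 49  yes
#4 |7 − 1| = 6  yes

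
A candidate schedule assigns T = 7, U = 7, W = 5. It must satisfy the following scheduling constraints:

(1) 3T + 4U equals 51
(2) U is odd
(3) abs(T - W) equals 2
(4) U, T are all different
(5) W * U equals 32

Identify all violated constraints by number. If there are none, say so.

No — constraints 1, 4, 5 are not satisfied.

(1) 3T + 4U = 3(7) + 4(7) = 49, not 51 — fails.
(2) U = 7 is odd — holds.
(3) abs(7 - 5) = 2 — holds.
(4) U = T = 7, not all different — fails.
(5) W * U = 5 * 7 = 35, not 32 — fails.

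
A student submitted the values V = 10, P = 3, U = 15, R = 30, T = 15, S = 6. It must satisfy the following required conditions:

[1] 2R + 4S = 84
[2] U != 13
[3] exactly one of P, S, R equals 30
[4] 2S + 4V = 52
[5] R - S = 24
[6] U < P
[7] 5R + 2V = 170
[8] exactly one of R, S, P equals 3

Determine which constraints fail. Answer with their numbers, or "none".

[1] 2R + 4S = 2(30) + 4(6) = 84  ✔
[2] U = 15, and 15 ≠ 13  ✔
[3] P=3, S=6, R=30; 1 of them equals 30  ✔
[4] 2S + 4V = 2(6) + 4(10) = 52  ✔
[5] R - S = 30 - 6 = 24  ✔
[6] U = 15, P = 3; 15 ≥ 3 (want <)  ✘
[7] 5R + 2V = 5(30) + 2(10) = 170  ✔
[8] R=30, S=6, P=3; 1 of them equals 3  ✔

Constraint 6 does not hold.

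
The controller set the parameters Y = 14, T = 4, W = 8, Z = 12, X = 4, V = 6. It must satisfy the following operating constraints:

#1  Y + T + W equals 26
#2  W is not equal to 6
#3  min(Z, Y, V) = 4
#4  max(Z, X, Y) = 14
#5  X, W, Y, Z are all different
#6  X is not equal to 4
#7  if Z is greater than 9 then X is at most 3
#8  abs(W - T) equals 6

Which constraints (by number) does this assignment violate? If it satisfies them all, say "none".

The assignment fails constraints 3, 6, 7, 8.

#1 Y + T + W = 14 + 4 + 8 = 26 — holds.
#2 W = 8, and 8 ≠ 6 — holds.
#3 min(12, 14, 6) = 6, not 4 — does not hold.
#4 max(12, 4, 14) = 14 — holds.
#5 values 4, 8, 14, 12 are pairwise distinct — holds.
#6 X = 4, but 4 is required to differ — does not hold.
#7 Z = 12 > 9, so we need X ≤ 3; but X = 4 > 3 — does not hold.
#8 abs(8 - 4) = 4, not 6 — does not hold.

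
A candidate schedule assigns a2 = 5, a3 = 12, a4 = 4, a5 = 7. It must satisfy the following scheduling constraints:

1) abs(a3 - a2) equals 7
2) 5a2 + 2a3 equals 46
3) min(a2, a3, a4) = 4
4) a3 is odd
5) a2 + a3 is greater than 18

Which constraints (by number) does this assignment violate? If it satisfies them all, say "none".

1) abs(12 - 5) = 7 — OK.
2) 5a2 + 2a3 = 5(5) + 2(12) = 49, not 46 — violated.
3) min(5, 12, 4) = 4 — OK.
4) a3 = 12 is even — violated.
5) a2 + a3 = 5 + 12 = 17; 17 ≤ 18, bound 18 not met — violated.

Constraints 2, 4, and 5 do not hold.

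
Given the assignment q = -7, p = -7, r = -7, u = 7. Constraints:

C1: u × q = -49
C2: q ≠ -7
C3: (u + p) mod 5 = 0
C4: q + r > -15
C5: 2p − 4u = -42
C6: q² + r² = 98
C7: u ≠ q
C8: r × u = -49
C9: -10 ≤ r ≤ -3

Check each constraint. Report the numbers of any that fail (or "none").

Constraint 2 is violated.

C1: u × q = 7 × (-7) = -49  holds
C2: q = -7, but -7 is required to differ  fails
C3: u + p = 0; 0 mod 5 = 0  holds
C4: q + r = -7 + (-7) = -14; -14 > -15  holds
C5: 2p − 4u = 2(-7) − 4(7) = -42  holds
C6: q² + r² = (-7)² + (-7)² = 49 + 49 = 98  holds
C7: u = 7, q = -7; distinct  holds
C8: r × u = -7 × 7 = -49  holds
C9: r = -7 lies in [-10, -3]  holds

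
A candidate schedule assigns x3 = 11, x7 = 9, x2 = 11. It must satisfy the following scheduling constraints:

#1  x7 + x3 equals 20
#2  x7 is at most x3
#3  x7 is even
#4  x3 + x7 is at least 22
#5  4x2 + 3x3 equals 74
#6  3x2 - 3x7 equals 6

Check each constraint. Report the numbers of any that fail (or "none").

#1 x7 + x3 = 9 + 11 = 20 — satisfied.
#2 x7 = 9, x3 = 11; 9 ≤ 11 — satisfied.
#3 x7 = 9 is odd — violated.
#4 x3 + x7 = 11 + 9 = 20; 20 < 22, bound 22 not met — violated.
#5 4x2 + 3x3 = 4(11) + 3(11) = 77, not 74 — violated.
#6 3x2 - 3x7 = 3(11) - 3(9) = 6 — satisfied.

Violated: 3, 4, and 5.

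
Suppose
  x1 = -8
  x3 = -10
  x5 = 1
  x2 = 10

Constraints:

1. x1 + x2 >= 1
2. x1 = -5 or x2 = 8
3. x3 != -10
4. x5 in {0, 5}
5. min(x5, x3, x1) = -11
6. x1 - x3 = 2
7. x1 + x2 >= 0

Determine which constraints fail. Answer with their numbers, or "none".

1. x1 + x2 = -8 + 10 = 2; 2 ≥ 1  yes
2. x1 = -8 ≠ -5 and x2 = 10 ≠ 8; both disjuncts false  no
3. x3 = -10, but -10 is required to differ  no
4. x5 = 1 is not in {0, 5}  no
5. min(1, -10, -8) = -10, not -11  no
6. x1 - x3 = -8 - (-10) = 2  yes
7. x1 + x2 = -8 + 10 = 2; 2 ≥ 0  yes

Violated: 2, 3, 4, 5.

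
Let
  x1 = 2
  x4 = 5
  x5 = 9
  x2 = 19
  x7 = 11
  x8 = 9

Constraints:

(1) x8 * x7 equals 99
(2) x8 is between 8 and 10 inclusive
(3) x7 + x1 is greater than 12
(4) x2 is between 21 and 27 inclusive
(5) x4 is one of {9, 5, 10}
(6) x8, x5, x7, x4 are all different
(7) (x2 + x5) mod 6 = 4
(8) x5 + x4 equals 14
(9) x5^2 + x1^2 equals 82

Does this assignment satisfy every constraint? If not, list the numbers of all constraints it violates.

Violated: 4, 6, and 9.

(1) x8 * x7 = 9 * 11 = 99 — holds.
(2) x8 = 9 lies in [8, 10] — holds.
(3) x7 + x1 = 11 + 2 = 13; 13 > 12 — holds.
(4) x2 = 19 is outside [21, 27] — fails.
(5) x4 = 5 is in {9, 5, 10} — holds.
(6) x8 = x5 = 9, not all different — fails.
(7) x2 + x5 = 28; 28 mod 6 = 4 — holds.
(8) x5 + x4 = 9 + 5 = 14 — holds.
(9) x5^2 + x1^2 = 9^2 + 2^2 = 81 + 4 = 85, not 82 — fails.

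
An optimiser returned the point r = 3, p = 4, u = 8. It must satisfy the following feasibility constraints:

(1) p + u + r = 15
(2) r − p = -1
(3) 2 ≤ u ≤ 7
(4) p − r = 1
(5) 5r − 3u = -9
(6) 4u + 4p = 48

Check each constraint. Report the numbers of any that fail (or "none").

Constraint 3 is violated.

(1) p + u + r = 4 + 8 + 3 = 15 — holds.
(2) r − p = 3 − 4 = -1 — holds.
(3) u = 8 is outside [2, 7] — does not hold.
(4) p − r = 4 − 3 = 1 — holds.
(5) 5r − 3u = 5(3) − 3(8) = -9 — holds.
(6) 4u + 4p = 4(8) + 4(4) = 48 — holds.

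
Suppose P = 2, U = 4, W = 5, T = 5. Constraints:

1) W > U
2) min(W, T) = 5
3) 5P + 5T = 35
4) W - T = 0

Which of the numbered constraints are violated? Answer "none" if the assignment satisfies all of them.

1) W = 5, U = 4; 5 > 4  ✔
2) min(5, 5) = 5  ✔
3) 5P + 5T = 5(2) + 5(5) = 35  ✔
4) W - T = 5 - 5 = 0  ✔

The assignment satisfies every constraint.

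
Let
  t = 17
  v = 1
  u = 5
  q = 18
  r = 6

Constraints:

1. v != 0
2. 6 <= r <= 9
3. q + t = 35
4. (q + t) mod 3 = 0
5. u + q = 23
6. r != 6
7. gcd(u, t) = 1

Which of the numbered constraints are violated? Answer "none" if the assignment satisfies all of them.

1. v = 1, and 1 ≠ 0 — satisfied.
2. r = 6 lies in [6, 9] — satisfied.
3. q + t = 18 + 17 = 35 — satisfied.
4. q + t = 35; 35 mod 3 = 2, not 0 — violated.
5. u + q = 5 + 18 = 23 — satisfied.
6. r = 6, but 6 is required to differ — violated.
7. gcd(5, 17) = 1 — satisfied.

Violated: 4 and 6.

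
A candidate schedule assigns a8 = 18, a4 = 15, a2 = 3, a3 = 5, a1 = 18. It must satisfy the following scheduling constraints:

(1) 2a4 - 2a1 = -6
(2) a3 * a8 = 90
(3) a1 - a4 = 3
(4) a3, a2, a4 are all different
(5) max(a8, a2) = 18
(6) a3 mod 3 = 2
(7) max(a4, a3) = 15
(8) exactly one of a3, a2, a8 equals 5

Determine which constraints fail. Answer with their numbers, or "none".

All constraints are satisfied.

(1) 2a4 - 2a1 = 2(15) - 2(18) = -6  holds
(2) a3 * a8 = 5 * 18 = 90  holds
(3) a1 - a4 = 18 - 15 = 3  holds
(4) values 5, 3, 15 are pairwise distinct  holds
(5) max(18, 3) = 18  holds
(6) 5 mod 3 = 2  holds
(7) max(15, 5) = 15  holds
(8) a3=5, a2=3, a8=18; 1 of them equals 5  holds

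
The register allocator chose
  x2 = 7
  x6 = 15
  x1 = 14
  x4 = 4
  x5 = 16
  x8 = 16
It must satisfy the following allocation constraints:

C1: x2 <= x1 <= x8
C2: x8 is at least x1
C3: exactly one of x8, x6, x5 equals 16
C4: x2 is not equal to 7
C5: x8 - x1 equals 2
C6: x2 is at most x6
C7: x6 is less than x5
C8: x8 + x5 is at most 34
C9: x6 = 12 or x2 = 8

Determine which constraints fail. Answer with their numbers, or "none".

Violated: 3, 4, 9.

C1: values 7 <= 14 <= 16 — satisfied.
C2: x8 = 16, x1 = 14; 16 ≥ 14 — satisfied.
C3: x8=16, x6=15, x5=16; 2 of them equal 16, not exactly one — violated.
C4: x2 = 7, but 7 is required to differ — violated.
C5: x8 - x1 = 16 - 14 = 2 — satisfied.
C6: x2 = 7, x6 = 15; 7 ≤ 15 — satisfied.
C7: x6 = 15, x5 = 16; 15 < 16 — satisfied.
C8: x8 + x5 = 16 + 16 = 32; 32 ≤ 34 — satisfied.
C9: x6 = 15 ≠ 12 and x2 = 7 ≠ 8; both disjuncts false — violated.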